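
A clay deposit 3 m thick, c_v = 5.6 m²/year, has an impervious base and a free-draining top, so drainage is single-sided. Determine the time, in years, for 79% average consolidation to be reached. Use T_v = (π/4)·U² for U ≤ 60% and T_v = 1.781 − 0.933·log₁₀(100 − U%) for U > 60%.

t ≈ 0.88 years

Drainage path length: H_d = H = 3 m (single drainage).
U > 60%: T_v = 1.781 − 0.933·log₁₀(100 − 79) = 0.54737.
t = T_v·H_d²/c_v = 0.54737×3²/5.6 = 0.8797 years.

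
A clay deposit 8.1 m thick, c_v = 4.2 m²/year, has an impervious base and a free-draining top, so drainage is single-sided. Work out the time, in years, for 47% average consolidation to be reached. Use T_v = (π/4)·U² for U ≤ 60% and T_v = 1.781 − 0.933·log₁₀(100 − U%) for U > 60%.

t ≈ 2.71 years

Drainage path length: H_d = H = 8.1 m (single drainage).
U ≤ 60%: T_v = (π/4)·U² = (π/4)×0.47² = 0.17349.
t = T_v·H_d²/c_v = 0.17349×8.1²/4.2 = 2.71 years.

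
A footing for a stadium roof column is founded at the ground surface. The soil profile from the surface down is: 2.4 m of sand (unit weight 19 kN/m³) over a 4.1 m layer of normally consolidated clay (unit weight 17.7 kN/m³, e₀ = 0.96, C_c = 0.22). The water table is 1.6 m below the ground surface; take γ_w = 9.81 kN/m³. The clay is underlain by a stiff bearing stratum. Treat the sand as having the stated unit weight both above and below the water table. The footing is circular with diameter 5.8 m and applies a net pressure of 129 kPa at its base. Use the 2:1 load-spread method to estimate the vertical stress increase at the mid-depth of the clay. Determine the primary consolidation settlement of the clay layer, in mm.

Mid-depth of clay below the ground surface: z = 2.4 + 4.1/2 = 4.45 m.
Total vertical stress at mid-clay: σ_v = 19×2.4 + 17.7×2.05 = 81.885 kPa.
Pore pressure: u = 9.81×(4.45 − 1.6) = 27.959 kPa.
Initial effective stress: σ'_0 = σ_v − u = 81.885 − 27.959 = 53.926 kPa.
Stress increase at mid-clay by the 2:1 spreading method:
Δσ ≈ qD²/(D+z)² = 129×5.8²/(5.8+4.45)² = 41.305 kPa
Final effective stress: σ'_f = σ'_0 + Δσ = 53.926 + 41.305 = 95.231 kPa.
Normally consolidated clay, so the full stress increment lies on the virgin compression line:
S_c = C_c·H/(1+e₀)·log₁₀(σ'_f/σ'_0) = 0.22×4.1/(1+0.96)×log₁₀(95.231/53.926)
    = 0.4602 × 0.24698 = 0.1137 m

S_c ≈ 114 mm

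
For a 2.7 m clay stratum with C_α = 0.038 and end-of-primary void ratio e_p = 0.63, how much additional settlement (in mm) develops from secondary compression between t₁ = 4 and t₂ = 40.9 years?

S_s ≈ 63.6 mm

Secondary compression: S_s = C_α·H/(1+e_p)·log₁₀(t₂/t₁)
S_s = 0.038×2.7/(1+0.63)×log₁₀(40.9/4)
    = 0.06294 × 1.01 = 0.06355 m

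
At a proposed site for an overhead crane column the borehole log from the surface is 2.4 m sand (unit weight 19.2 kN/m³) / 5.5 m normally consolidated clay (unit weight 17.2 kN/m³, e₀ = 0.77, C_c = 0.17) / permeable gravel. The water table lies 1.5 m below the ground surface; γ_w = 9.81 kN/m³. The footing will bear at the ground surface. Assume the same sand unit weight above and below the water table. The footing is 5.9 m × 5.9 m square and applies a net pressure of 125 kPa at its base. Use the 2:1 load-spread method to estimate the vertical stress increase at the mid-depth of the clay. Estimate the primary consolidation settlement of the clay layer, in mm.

S_c ≈ 111 mm

Mid-depth of clay below the ground surface: z = 2.4 + 5.5/2 = 5.15 m.
Total vertical stress at mid-clay: σ_v = 19.2×2.4 + 17.2×2.75 = 93.38 kPa.
Pore pressure: u = 9.81×(5.15 − 1.5) = 35.806 kPa.
Initial effective stress: σ'_0 = σ_v − u = 93.38 − 35.806 = 57.574 kPa.
Stress increase at mid-clay by the 2:1 spreading method:
Δσ = qBL/((B+z)(L+z)) = 125×5.9×5.9/((5.9+5.15)(5.9+5.15)) = 35.636 kPa
Final effective stress: σ'_f = σ'_0 + Δσ = 57.574 + 35.636 = 93.21 kPa.
Normally consolidated clay, so the full stress increment lies on the virgin compression line:
S_c = C_c·H/(1+e₀)·log₁₀(σ'_f/σ'_0) = 0.17×5.5/(1+0.77)×log₁₀(93.21/57.574)
    = 0.52825 × 0.20924 = 0.1105 m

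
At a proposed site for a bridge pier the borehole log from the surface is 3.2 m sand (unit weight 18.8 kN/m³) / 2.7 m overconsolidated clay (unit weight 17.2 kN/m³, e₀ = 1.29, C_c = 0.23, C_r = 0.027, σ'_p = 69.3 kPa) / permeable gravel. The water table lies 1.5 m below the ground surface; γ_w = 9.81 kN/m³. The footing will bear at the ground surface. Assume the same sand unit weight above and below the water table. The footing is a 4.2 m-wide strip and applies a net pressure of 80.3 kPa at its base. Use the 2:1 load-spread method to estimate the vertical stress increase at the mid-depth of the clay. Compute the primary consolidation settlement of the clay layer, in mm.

Mid-depth of clay below the ground surface: z = 3.2 + 2.7/2 = 4.55 m.
Total vertical stress at mid-clay: σ_v = 18.8×3.2 + 17.2×1.35 = 83.38 kPa.
Pore pressure: u = 9.81×(4.55 − 1.5) = 29.921 kPa.
Initial effective stress: σ'_0 = σ_v − u = 83.38 − 29.921 = 53.459 kPa.
Stress increase at mid-clay by the 2:1 spreading method:
Δσ = qB/(B+z) = 80.3×4.2/(4.2+4.55) = 38.544 kPa
Final effective stress: σ'_f = 53.459 + 38.544 = 92.003 kPa.
σ'_f = 92.003 > σ'_p = 69.3 kPa, so the stress path crosses the preconsolidation pressure — recompression up to σ'_p, then virgin compression beyond:
S_c = H/(1+e₀)·[C_r·log₁₀(σ'_p/σ'_0) + C_c·log₁₀(σ'_f/σ'_p)]
    = 2.7/2.29 × [0.027×log₁₀(69.3/53.459) + 0.23×log₁₀(92.003/69.3)]
    = 1.179 × [0.0030432 + 0.028306] = 0.03696 m

S_c ≈ 37 mm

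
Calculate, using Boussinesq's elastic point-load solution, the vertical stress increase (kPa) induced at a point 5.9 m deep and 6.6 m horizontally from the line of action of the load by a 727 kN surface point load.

Δσ_z ≈ 1.31 kPa

Boussinesq vertical stress below a point load on an elastic half-space:
Δσ_z = 3P/(2πz²) · [1 + (r/z)²]^(−5/2)
r/z = 6.6/5.9 = 1.1186; [1+(r/z)²]^(−5/2) = 0.13149.
Δσ_z = 3×727/(2π×5.9²) × 0.13149 = 9.9718 × 0.13149 = 1.311 kPa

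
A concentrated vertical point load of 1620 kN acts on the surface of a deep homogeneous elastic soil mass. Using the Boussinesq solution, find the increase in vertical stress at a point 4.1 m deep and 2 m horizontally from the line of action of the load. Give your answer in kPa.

Δσ_z ≈ 27 kPa

Boussinesq vertical stress below a point load on an elastic half-space:
Δσ_z = 3P/(2πz²) · [1 + (r/z)²]^(−5/2)
r/z = 2/4.1 = 0.4878; [1+(r/z)²]^(−5/2) = 0.58646.
Δσ_z = 3×1620/(2π×4.1²) × 0.58646 = 46.014 × 0.58646 = 26.99 kPa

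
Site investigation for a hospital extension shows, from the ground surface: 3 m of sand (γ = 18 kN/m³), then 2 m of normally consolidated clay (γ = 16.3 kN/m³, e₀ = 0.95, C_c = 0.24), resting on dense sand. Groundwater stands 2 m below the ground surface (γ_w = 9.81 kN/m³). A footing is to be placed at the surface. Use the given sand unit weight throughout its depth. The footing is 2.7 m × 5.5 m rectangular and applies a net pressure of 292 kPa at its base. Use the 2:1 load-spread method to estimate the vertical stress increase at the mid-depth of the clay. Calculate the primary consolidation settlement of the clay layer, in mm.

S_c ≈ 91.1 mm

Mid-depth of clay below the ground surface: z = 3 + 2/2 = 4 m.
Total vertical stress at mid-clay: σ_v = 18×3 + 16.3×1 = 70.3 kPa.
Pore pressure: u = 9.81×(4 − 2) = 19.62 kPa.
Initial effective stress: σ'_0 = σ_v − u = 70.3 − 19.62 = 50.68 kPa.
Stress increase at mid-clay by the 2:1 spreading method:
Δσ = qBL/((B+z)(L+z)) = 292×2.7×5.5/((2.7+4)(5.5+4)) = 68.126 kPa
Final effective stress: σ'_f = σ'_0 + Δσ = 50.68 + 68.126 = 118.81 kPa.
Normally consolidated clay, so the full stress increment lies on the virgin compression line:
S_c = C_c·H/(1+e₀)·log₁₀(σ'_f/σ'_0) = 0.24×2/(1+0.95)×log₁₀(118.81/50.68)
    = 0.24615 × 0.37002 = 0.09108 m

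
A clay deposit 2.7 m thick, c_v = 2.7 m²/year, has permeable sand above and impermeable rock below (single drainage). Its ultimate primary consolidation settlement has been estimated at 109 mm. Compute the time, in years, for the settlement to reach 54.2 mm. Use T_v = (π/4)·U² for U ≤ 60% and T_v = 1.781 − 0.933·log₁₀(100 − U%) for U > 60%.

Drainage path length: H_d = H = 2.7 m (single drainage).
U = S(t)/S_ult = 54.2/109 = 0.4972.
U ≤ 60%: T_v = (π/4)·U² = (π/4)×0.49725² = 0.19419.
t = T_v·H_d²/c_v = 0.19419×2.7²/2.7 = 0.5243 years.

t ≈ 0.524 years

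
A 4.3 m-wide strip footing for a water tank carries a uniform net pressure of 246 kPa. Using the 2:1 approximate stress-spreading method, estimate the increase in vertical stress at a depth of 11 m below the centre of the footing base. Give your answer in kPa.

By the 2:1 method the load spreads at 1 horizontal : 2 vertical, so at depth z the loaded area has grown by z in each plan dimension:
Δσ = qB/(B+z) = 246×4.3/(4.3+11) = 69.137 kPa

Δσ_z ≈ 69.1 kPa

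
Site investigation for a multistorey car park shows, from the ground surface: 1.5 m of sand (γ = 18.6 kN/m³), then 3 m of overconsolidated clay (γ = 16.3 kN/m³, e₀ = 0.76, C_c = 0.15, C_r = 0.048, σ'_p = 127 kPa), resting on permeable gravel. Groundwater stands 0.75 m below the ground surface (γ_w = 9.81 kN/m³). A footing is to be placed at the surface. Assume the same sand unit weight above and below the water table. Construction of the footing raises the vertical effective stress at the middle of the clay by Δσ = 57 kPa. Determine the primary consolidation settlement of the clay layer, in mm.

S_c ≈ 37.6 mm

Mid-depth of clay below the ground surface: z = 1.5 + 3/2 = 3 m.
Total vertical stress at mid-clay: σ_v = 18.6×1.5 + 16.3×1.5 = 52.35 kPa.
Pore pressure: u = 9.81×(3 − 0.75) = 22.073 kPa.
Initial effective stress: σ'_0 = σ_v − u = 52.35 − 22.073 = 30.277 kPa.
Final effective stress: σ'_f = 30.277 + 57 = 87.277 kPa.
σ'_f = 87.277 ≤ σ'_p = 127 kPa, so the clay remains overconsolidated and only the recompression index applies:
S_c = C_r·H/(1+e₀)·log₁₀(σ'_f/σ'_0) = 0.048×3/1.76×log₁₀(87.277/30.277)
    = 0.081816 × 0.45979 = 0.03762 m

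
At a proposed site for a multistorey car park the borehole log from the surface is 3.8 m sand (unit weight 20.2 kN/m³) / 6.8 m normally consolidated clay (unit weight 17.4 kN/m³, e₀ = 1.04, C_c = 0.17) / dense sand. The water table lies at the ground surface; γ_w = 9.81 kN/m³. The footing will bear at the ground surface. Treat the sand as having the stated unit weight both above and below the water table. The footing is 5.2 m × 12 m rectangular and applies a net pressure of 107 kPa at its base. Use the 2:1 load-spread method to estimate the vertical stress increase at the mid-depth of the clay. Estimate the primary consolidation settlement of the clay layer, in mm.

Mid-depth of clay below the ground surface: z = 3.8 + 6.8/2 = 7.2 m.
Total vertical stress at mid-clay: σ_v = 20.2×3.8 + 17.4×3.4 = 135.92 kPa.
Pore pressure: u = 9.81×(7.2 − 0) = 70.632 kPa.
Initial effective stress: σ'_0 = σ_v − u = 135.92 − 70.632 = 65.288 kPa.
Stress increase at mid-clay by the 2:1 spreading method:
Δσ = qBL/((B+z)(L+z)) = 107×5.2×12/((5.2+7.2)(12+7.2)) = 28.044 kPa
Final effective stress: σ'_f = σ'_0 + Δσ = 65.288 + 28.044 = 93.332 kPa.
Normally consolidated clay, so the full stress increment lies on the virgin compression line:
S_c = C_c·H/(1+e₀)·log₁₀(σ'_f/σ'_0) = 0.17×6.8/(1+1.04)×log₁₀(93.332/65.288)
    = 0.56667 × 0.1552 = 0.08795 m

S_c ≈ 87.9 mm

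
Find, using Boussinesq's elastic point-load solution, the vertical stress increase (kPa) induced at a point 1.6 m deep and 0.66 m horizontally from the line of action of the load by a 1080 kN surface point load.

Boussinesq vertical stress below a point load on an elastic half-space:
Δσ_z = 3P/(2πz²) · [1 + (r/z)²]^(−5/2)
r/z = 0.66/1.6 = 0.4125; [1+(r/z)²]^(−5/2) = 0.67513.
Δσ_z = 3×1080/(2π×1.6²) × 0.67513 = 201.43 × 0.67513 = 136 kPa

Δσ_z ≈ 136 kPa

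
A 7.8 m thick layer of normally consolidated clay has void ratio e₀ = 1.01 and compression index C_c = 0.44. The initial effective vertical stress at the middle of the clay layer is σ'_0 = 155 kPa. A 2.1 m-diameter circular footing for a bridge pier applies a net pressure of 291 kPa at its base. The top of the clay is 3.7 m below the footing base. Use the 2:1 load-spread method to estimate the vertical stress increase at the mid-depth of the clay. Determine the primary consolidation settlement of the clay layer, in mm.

S_c ≈ 62.5 mm

Mid-depth of clay below the footing base: z = 3.7 + 7.8/2 = 7.6 m.
Stress increase at mid-clay by the 2:1 spreading method:
Δσ ≈ qD²/(D+z)² = 291×2.1²/(2.1+7.6)² = 13.639 kPa
Final effective stress: σ'_f = σ'_0 + Δσ = 155 + 13.639 = 168.64 kPa.
Normally consolidated clay, so the full stress increment lies on the virgin compression line:
S_c = C_c·H/(1+e₀)·log₁₀(σ'_f/σ'_0) = 0.44×7.8/(1+1.01)×log₁₀(168.64/155)
    = 1.7075 × 0.036629 = 0.06254 m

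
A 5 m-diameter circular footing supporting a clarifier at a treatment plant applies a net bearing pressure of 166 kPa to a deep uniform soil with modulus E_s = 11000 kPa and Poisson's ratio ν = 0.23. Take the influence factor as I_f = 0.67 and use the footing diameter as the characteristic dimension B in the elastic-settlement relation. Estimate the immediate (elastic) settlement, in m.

S_e ≈ 0.0479 m

Immediate (elastic) settlement: S_e = q·B·(1−ν²)/E_s · I_f.
S_e = 166 × 5 × (1 − 0.23²) / 11000 × 0.67
    = 166 × 5 × 0.9471 / 11000 × 0.67
    = 0.04788 m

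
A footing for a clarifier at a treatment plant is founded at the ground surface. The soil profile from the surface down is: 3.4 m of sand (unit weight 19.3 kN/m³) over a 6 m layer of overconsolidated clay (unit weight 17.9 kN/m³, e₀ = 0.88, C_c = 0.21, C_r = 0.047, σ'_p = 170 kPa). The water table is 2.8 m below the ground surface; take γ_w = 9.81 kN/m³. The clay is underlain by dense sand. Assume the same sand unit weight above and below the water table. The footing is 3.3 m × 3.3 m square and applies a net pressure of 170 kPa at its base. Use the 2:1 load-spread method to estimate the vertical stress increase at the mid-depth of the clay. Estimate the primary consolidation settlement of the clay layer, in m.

S_c ≈ 0.0137 m

Mid-depth of clay below the ground surface: z = 3.4 + 6/2 = 6.4 m.
Total vertical stress at mid-clay: σ_v = 19.3×3.4 + 17.9×3 = 119.32 kPa.
Pore pressure: u = 9.81×(6.4 − 2.8) = 35.316 kPa.
Initial effective stress: σ'_0 = σ_v − u = 119.32 − 35.316 = 84.004 kPa.
Stress increase at mid-clay by the 2:1 spreading method:
Δσ = qBL/((B+z)(L+z)) = 170×3.3×3.3/((3.3+6.4)(3.3+6.4)) = 19.676 kPa
Final effective stress: σ'_f = 84.004 + 19.676 = 103.68 kPa.
σ'_f = 103.68 ≤ σ'_p = 170 kPa, so the clay remains overconsolidated and only the recompression index applies:
S_c = C_r·H/(1+e₀)·log₁₀(σ'_f/σ'_0) = 0.047×6/1.88×log₁₀(103.68/84.004)
    = 0.15 × 0.091395 = 0.01371 m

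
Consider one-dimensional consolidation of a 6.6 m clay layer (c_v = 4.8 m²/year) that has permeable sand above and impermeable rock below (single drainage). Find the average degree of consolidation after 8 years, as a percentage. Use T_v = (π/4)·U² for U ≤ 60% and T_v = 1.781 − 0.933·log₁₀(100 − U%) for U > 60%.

Drainage path length: H_d = H = 6.6 m (single drainage).
T_v = c_v·t/H_d² = 4.8×8/6.6² = 0.88154.
T_v = 0.88154 corresponds to the U > 60% branch:
U = 1 − 10^((1.781 − T_v)/0.933)/100 = 0.9079

U ≈ 90.8 %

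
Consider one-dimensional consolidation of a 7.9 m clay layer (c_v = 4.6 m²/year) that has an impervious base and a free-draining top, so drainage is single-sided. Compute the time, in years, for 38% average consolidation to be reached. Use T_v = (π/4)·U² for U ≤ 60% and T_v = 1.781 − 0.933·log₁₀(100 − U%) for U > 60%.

Drainage path length: H_d = H = 7.9 m (single drainage).
U ≤ 60%: T_v = (π/4)·U² = (π/4)×0.38² = 0.11341.
t = T_v·H_d²/c_v = 0.11341×7.9²/4.6 = 1.539 years.

t ≈ 1.54 years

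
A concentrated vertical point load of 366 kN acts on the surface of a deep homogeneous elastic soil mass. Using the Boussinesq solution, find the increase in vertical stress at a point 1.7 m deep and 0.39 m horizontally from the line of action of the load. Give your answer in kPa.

Δσ_z ≈ 53.2 kPa

Boussinesq vertical stress below a point load on an elastic half-space:
Δσ_z = 3P/(2πz²) · [1 + (r/z)²]^(−5/2)
r/z = 0.39/1.7 = 0.22941; [1+(r/z)²]^(−5/2) = 0.87965.
Δσ_z = 3×366/(2π×1.7²) × 0.87965 = 60.468 × 0.87965 = 53.19 kPa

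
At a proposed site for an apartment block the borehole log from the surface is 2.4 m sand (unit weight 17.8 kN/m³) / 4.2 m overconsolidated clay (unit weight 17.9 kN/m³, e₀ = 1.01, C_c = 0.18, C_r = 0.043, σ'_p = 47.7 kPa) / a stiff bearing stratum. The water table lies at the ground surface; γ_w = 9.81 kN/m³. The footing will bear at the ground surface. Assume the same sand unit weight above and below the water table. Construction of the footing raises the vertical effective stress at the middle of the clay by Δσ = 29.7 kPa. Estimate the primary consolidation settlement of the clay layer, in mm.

S_c ≈ 63.5 mm

Mid-depth of clay below the ground surface: z = 2.4 + 4.2/2 = 4.5 m.
Total vertical stress at mid-clay: σ_v = 17.8×2.4 + 17.9×2.1 = 80.31 kPa.
Pore pressure: u = 9.81×(4.5 − 0) = 44.145 kPa.
Initial effective stress: σ'_0 = σ_v − u = 80.31 − 44.145 = 36.165 kPa.
Final effective stress: σ'_f = 36.165 + 29.7 = 65.865 kPa.
σ'_f = 65.865 > σ'_p = 47.7 kPa, so the stress path crosses the preconsolidation pressure — recompression up to σ'_p, then virgin compression beyond:
S_c = H/(1+e₀)·[C_r·log₁₀(σ'_p/σ'_0) + C_c·log₁₀(σ'_f/σ'_p)]
    = 4.2/2.01 × [0.043×log₁₀(47.7/36.165) + 0.18×log₁₀(65.865/47.7)]
    = 2.0896 × [0.0051699 + 0.025225] = 0.06351 m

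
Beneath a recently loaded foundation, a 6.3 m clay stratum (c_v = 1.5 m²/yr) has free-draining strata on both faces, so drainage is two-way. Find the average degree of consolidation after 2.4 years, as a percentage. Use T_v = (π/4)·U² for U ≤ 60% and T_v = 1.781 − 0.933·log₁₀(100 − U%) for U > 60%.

Drainage path length: H_d = H/2 = 3.15 m (double drainage).
T_v = c_v·t/H_d² = 1.5×2.4/3.15² = 0.36281.
T_v = 0.36281 corresponds to the U > 60% branch:
U = 1 − 10^((1.781 − T_v)/0.933)/100 = 0.6688

U ≈ 66.9 %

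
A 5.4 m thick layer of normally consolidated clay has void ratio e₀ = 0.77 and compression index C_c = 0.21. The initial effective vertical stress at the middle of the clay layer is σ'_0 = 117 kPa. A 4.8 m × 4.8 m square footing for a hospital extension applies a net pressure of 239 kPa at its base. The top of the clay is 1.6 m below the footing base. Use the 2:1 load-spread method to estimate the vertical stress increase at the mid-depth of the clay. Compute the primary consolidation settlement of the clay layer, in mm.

Mid-depth of clay below the footing base: z = 1.6 + 5.4/2 = 4.3 m.
Stress increase at mid-clay by the 2:1 spreading method:
Δσ = qBL/((B+z)(L+z)) = 239×4.8×4.8/((4.8+4.3)(4.8+4.3)) = 66.496 kPa
Final effective stress: σ'_f = σ'_0 + Δσ = 117 + 66.496 = 183.5 kPa.
Normally consolidated clay, so the full stress increment lies on the virgin compression line:
S_c = C_c·H/(1+e₀)·log₁₀(σ'_f/σ'_0) = 0.21×5.4/(1+0.77)×log₁₀(183.5/117)
    = 0.64068 × 0.19545 = 0.1252 m

S_c ≈ 125 mm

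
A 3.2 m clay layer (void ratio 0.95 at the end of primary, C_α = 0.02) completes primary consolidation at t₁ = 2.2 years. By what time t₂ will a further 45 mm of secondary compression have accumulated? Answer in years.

t₂ ≈ 51.7 years

S_s = C_α·H/(1+e_p)·log₁₀(t₂/t₁) ⇒ log₁₀(t₂/t₁) = S_s·(1+e_p)/(C_α·H).
log₁₀(t₂/t₁) = 0.045 × (1+0.95) / (0.02×3.2) = 1.371
t₂ = t₁ × 10^1.371 = 2.2 × 23.5 = 51.7 years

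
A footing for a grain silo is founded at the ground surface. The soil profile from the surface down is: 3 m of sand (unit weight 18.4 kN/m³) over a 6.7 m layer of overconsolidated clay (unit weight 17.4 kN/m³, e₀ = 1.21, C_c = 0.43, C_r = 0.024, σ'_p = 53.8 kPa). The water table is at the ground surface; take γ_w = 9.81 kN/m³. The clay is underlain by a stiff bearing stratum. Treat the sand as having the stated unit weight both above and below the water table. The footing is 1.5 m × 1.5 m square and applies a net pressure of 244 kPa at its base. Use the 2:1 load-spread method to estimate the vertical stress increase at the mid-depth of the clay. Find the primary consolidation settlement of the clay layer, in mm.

S_c ≈ 64.3 mm

Mid-depth of clay below the ground surface: z = 3 + 6.7/2 = 6.35 m.
Total vertical stress at mid-clay: σ_v = 18.4×3 + 17.4×3.35 = 113.49 kPa.
Pore pressure: u = 9.81×(6.35 − 0) = 62.294 kPa.
Initial effective stress: σ'_0 = σ_v − u = 113.49 − 62.294 = 51.196 kPa.
Stress increase at mid-clay by the 2:1 spreading method:
Δσ = qBL/((B+z)(L+z)) = 244×1.5×1.5/((1.5+6.35)(1.5+6.35)) = 8.9091 kPa
Final effective stress: σ'_f = 51.196 + 8.9091 = 60.105 kPa.
σ'_f = 60.105 > σ'_p = 53.8 kPa, so the stress path crosses the preconsolidation pressure — recompression up to σ'_p, then virgin compression beyond:
S_c = H/(1+e₀)·[C_r·log₁₀(σ'_p/σ'_0) + C_c·log₁₀(σ'_f/σ'_p)]
    = 6.7/2.21 × [0.024×log₁₀(53.8/51.196) + 0.43×log₁₀(60.105/53.8)]
    = 3.0317 × [0.00051711 + 0.020695] = 0.06431 m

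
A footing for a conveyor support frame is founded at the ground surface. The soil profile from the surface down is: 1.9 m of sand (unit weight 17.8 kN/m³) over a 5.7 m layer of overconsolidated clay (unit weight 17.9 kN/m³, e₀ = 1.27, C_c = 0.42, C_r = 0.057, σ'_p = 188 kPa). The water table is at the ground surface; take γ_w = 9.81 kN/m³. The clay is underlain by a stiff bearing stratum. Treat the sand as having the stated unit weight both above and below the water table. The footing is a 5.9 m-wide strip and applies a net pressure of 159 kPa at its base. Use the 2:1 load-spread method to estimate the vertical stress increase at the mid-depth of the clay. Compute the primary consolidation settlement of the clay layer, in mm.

Mid-depth of clay below the ground surface: z = 1.9 + 5.7/2 = 4.75 m.
Total vertical stress at mid-clay: σ_v = 17.8×1.9 + 17.9×2.85 = 84.835 kPa.
Pore pressure: u = 9.81×(4.75 − 0) = 46.598 kPa.
Initial effective stress: σ'_0 = σ_v − u = 84.835 − 46.598 = 38.237 kPa.
Stress increase at mid-clay by the 2:1 spreading method:
Δσ = qB/(B+z) = 159×5.9/(5.9+4.75) = 88.085 kPa
Final effective stress: σ'_f = 38.237 + 88.085 = 126.32 kPa.
σ'_f = 126.32 ≤ σ'_p = 188 kPa, so the clay remains overconsolidated and only the recompression index applies:
S_c = C_r·H/(1+e₀)·log₁₀(σ'_f/σ'_0) = 0.057×5.7/2.27×log₁₀(126.32/38.237)
    = 0.14313 × 0.51899 = 0.07428 m

S_c ≈ 74.3 mm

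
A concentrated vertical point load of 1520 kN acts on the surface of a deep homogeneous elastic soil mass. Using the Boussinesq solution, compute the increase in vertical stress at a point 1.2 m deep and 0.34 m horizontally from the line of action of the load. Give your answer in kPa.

Δσ_z ≈ 416 kPa

Boussinesq vertical stress below a point load on an elastic half-space:
Δσ_z = 3P/(2πz²) · [1 + (r/z)²]^(−5/2)
r/z = 0.34/1.2 = 0.28333; [1+(r/z)²]^(−5/2) = 0.82444.
Δσ_z = 3×1520/(2π×1.2²) × 0.82444 = 503.99 × 0.82444 = 415.5 kPa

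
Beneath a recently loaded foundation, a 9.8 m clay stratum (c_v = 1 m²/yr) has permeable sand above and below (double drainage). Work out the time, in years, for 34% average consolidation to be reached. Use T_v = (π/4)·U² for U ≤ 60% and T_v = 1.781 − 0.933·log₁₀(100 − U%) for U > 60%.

Drainage path length: H_d = H/2 = 4.9 m (double drainage).
U ≤ 60%: T_v = (π/4)·U² = (π/4)×0.34² = 0.090792.
t = T_v·H_d²/c_v = 0.090792×4.9²/1 = 2.18 years.

t ≈ 2.18 years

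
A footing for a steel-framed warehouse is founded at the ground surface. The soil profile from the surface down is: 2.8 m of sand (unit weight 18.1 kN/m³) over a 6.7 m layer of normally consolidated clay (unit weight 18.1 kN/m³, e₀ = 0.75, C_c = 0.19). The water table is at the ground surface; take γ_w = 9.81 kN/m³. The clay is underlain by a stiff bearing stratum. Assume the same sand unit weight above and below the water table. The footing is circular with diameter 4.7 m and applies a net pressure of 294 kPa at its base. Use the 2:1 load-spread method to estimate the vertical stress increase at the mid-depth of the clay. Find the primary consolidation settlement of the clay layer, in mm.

S_c ≈ 232 mm

Mid-depth of clay below the ground surface: z = 2.8 + 6.7/2 = 6.15 m.
Total vertical stress at mid-clay: σ_v = 18.1×2.8 + 18.1×3.35 = 111.31 kPa.
Pore pressure: u = 9.81×(6.15 − 0) = 60.332 kPa.
Initial effective stress: σ'_0 = σ_v − u = 111.31 − 60.332 = 50.978 kPa.
Stress increase at mid-clay by the 2:1 spreading method:
Δσ ≈ qD²/(D+z)² = 294×4.7²/(4.7+6.15)² = 55.168 kPa
Final effective stress: σ'_f = σ'_0 + Δσ = 50.978 + 55.168 = 106.15 kPa.
Normally consolidated clay, so the full stress increment lies on the virgin compression line:
S_c = C_c·H/(1+e₀)·log₁₀(σ'_f/σ'_0) = 0.19×6.7/(1+0.75)×log₁₀(106.15/50.978)
    = 0.72743 × 0.31854 = 0.2317 m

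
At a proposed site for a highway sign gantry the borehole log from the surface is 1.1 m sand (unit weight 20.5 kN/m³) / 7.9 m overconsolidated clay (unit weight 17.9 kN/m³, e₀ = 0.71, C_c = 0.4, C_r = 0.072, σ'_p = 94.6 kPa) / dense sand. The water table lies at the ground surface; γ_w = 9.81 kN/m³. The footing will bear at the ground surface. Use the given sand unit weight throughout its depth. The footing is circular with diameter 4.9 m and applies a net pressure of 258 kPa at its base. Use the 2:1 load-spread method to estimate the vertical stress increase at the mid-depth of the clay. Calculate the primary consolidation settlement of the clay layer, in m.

S_c ≈ 0.205 m

Mid-depth of clay below the ground surface: z = 1.1 + 7.9/2 = 5.05 m.
Total vertical stress at mid-clay: σ_v = 20.5×1.1 + 17.9×3.95 = 93.255 kPa.
Pore pressure: u = 9.81×(5.05 − 0) = 49.541 kPa.
Initial effective stress: σ'_0 = σ_v − u = 93.255 − 49.541 = 43.714 kPa.
Stress increase at mid-clay by the 2:1 spreading method:
Δσ ≈ qD²/(D+z)² = 258×4.9²/(4.9+5.05)² = 62.57 kPa
Final effective stress: σ'_f = 43.714 + 62.57 = 106.28 kPa.
σ'_f = 106.28 > σ'_p = 94.6 kPa, so the stress path crosses the preconsolidation pressure — recompression up to σ'_p, then virgin compression beyond:
S_c = H/(1+e₀)·[C_r·log₁₀(σ'_p/σ'_0) + C_c·log₁₀(σ'_f/σ'_p)]
    = 7.9/1.71 × [0.072×log₁₀(94.6/43.714) + 0.4×log₁₀(106.28/94.6)]
    = 4.6199 × [0.024139 + 0.020224] = 0.205 m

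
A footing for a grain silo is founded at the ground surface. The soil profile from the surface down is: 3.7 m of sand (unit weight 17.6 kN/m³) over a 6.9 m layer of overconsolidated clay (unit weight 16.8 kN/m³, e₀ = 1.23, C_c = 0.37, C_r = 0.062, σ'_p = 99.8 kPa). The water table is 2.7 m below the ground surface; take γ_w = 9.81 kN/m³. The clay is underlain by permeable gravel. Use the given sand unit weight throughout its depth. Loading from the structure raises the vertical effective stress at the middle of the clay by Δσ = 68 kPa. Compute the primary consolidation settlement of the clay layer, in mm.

Mid-depth of clay below the ground surface: z = 3.7 + 6.9/2 = 7.15 m.
Total vertical stress at mid-clay: σ_v = 17.6×3.7 + 16.8×3.45 = 123.08 kPa.
Pore pressure: u = 9.81×(7.15 − 2.7) = 43.655 kPa.
Initial effective stress: σ'_0 = σ_v − u = 123.08 − 43.655 = 79.425 kPa.
Final effective stress: σ'_f = 79.425 + 68 = 147.43 kPa.
σ'_f = 147.43 > σ'_p = 99.8 kPa, so the stress path crosses the preconsolidation pressure — recompression up to σ'_p, then virgin compression beyond:
S_c = H/(1+e₀)·[C_r·log₁₀(σ'_p/σ'_0) + C_c·log₁₀(σ'_f/σ'_p)]
    = 6.9/2.23 × [0.062×log₁₀(99.8/79.425) + 0.37×log₁₀(147.43/99.8)]
    = 3.0942 × [0.0061487 + 0.062698] = 0.213 m

S_c ≈ 213 mm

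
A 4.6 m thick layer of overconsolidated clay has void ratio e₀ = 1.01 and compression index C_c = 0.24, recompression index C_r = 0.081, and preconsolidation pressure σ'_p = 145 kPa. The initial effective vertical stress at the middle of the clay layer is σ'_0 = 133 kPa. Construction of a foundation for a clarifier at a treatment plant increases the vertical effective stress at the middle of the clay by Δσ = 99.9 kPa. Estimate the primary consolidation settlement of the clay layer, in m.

S_c ≈ 0.12 m

Final effective stress: σ'_f = 133 + 99.9 = 232.9 kPa.
σ'_f = 232.9 > σ'_p = 145 kPa, so the stress path crosses the preconsolidation pressure — recompression up to σ'_p, then virgin compression beyond:
S_c = H/(1+e₀)·[C_r·log₁₀(σ'_p/σ'_0) + C_c·log₁₀(σ'_f/σ'_p)]
    = 4.6/2.01 × [0.081×log₁₀(145/133) + 0.24×log₁₀(232.9/145)]
    = 2.2886 × [0.0030388 + 0.049392] = 0.12 m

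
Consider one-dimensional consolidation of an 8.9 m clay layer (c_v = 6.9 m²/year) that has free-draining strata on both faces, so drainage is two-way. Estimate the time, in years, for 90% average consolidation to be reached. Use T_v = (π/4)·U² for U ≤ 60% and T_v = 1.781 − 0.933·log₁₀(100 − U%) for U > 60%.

Drainage path length: H_d = H/2 = 4.45 m (double drainage).
U > 60%: T_v = 1.781 − 0.933·log₁₀(100 − 90) = 0.848.
t = T_v·H_d²/c_v = 0.848×4.45²/6.9 = 2.434 years.

t ≈ 2.43 years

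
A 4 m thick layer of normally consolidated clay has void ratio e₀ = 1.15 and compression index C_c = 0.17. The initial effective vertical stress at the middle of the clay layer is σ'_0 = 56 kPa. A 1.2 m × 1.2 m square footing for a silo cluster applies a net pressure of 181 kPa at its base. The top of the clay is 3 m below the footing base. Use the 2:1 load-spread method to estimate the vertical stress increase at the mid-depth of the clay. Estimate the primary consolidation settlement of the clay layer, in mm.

Mid-depth of clay below the footing base: z = 3 + 4/2 = 5 m.
Stress increase at mid-clay by the 2:1 spreading method:
Δσ = qBL/((B+z)(L+z)) = 181×1.2×1.2/((1.2+5)(1.2+5)) = 6.7804 kPa
Final effective stress: σ'_f = σ'_0 + Δσ = 56 + 6.7804 = 62.78 kPa.
Normally consolidated clay, so the full stress increment lies on the virgin compression line:
S_c = C_c·H/(1+e₀)·log₁₀(σ'_f/σ'_0) = 0.17×4/(1+1.15)×log₁₀(62.78/56)
    = 0.31628 × 0.049633 = 0.0157 m

S_c ≈ 15.7 mm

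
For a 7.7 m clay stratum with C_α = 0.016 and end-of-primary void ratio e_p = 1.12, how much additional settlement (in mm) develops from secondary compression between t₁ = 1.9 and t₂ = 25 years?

S_s ≈ 65 mm

Secondary compression: S_s = C_α·H/(1+e_p)·log₁₀(t₂/t₁)
S_s = 0.016×7.7/(1+1.12)×log₁₀(25/1.9)
    = 0.05811 × 1.119 = 0.06504 m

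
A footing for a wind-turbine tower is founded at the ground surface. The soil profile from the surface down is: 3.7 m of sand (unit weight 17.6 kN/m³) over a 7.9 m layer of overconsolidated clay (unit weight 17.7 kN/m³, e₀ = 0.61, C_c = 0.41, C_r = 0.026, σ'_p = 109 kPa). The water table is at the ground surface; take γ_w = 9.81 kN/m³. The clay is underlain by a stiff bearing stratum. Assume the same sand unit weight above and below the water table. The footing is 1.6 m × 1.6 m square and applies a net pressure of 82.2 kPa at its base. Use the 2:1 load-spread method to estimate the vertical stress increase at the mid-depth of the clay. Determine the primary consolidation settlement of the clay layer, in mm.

S_c ≈ 2.23 mm

Mid-depth of clay below the ground surface: z = 3.7 + 7.9/2 = 7.65 m.
Total vertical stress at mid-clay: σ_v = 17.6×3.7 + 17.7×3.95 = 135.04 kPa.
Pore pressure: u = 9.81×(7.65 − 0) = 75.047 kPa.
Initial effective stress: σ'_0 = σ_v − u = 135.04 − 75.047 = 59.993 kPa.
Stress increase at mid-clay by the 2:1 spreading method:
Δσ = qBL/((B+z)(L+z)) = 82.2×1.6×1.6/((1.6+7.65)(1.6+7.65)) = 2.4594 kPa
Final effective stress: σ'_f = 59.993 + 2.4594 = 62.452 kPa.
σ'_f = 62.452 ≤ σ'_p = 109 kPa, so the clay remains overconsolidated and only the recompression index applies:
S_c = C_r·H/(1+e₀)·log₁₀(σ'_f/σ'_0) = 0.026×7.9/1.61×log₁₀(62.452/59.993)
    = 0.12758 × 0.017446 = 0.002226 m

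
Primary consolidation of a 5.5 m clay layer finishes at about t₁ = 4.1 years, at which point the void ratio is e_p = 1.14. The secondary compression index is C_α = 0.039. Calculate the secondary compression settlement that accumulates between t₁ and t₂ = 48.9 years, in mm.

S_s ≈ 108 mm

Secondary compression: S_s = C_α·H/(1+e_p)·log₁₀(t₂/t₁)
S_s = 0.039×5.5/(1+1.14)×log₁₀(48.9/4.1)
    = 0.1002 × 1.077 = 0.1079 m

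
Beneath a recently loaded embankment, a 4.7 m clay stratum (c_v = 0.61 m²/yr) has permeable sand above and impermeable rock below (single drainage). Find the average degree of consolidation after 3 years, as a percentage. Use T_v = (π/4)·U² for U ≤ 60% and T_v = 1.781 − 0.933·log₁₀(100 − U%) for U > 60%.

Drainage path length: H_d = H = 4.7 m (single drainage).
T_v = c_v·t/H_d² = 0.61×3/4.7² = 0.082843.
T_v = 0.082843 corresponds to the U ≤ 60% branch:
U = √(4T_v/π) = 0.3248

U ≈ 32.5 %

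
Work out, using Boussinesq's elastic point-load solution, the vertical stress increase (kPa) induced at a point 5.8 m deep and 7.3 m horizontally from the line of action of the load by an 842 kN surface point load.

Boussinesq vertical stress below a point load on an elastic half-space:
Δσ_z = 3P/(2πz²) · [1 + (r/z)²]^(−5/2)
r/z = 7.3/5.8 = 1.2586; [1+(r/z)²]^(−5/2) = 0.093157.
Δσ_z = 3×842/(2π×5.8²) × 0.093157 = 11.951 × 0.093157 = 1.113 kPa

Δσ_z ≈ 1.11 kPa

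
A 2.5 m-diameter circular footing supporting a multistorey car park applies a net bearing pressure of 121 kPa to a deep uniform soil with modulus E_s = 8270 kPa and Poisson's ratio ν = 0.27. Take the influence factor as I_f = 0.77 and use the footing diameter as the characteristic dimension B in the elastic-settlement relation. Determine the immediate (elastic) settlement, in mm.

Immediate (elastic) settlement: S_e = q·B·(1−ν²)/E_s · I_f.
S_e = 121 × 2.5 × (1 − 0.27²) / 8270 × 0.77
    = 121 × 2.5 × 0.9271 / 8270 × 0.77
    = 0.02611 m = 26.11 mm

S_e ≈ 26.1 mm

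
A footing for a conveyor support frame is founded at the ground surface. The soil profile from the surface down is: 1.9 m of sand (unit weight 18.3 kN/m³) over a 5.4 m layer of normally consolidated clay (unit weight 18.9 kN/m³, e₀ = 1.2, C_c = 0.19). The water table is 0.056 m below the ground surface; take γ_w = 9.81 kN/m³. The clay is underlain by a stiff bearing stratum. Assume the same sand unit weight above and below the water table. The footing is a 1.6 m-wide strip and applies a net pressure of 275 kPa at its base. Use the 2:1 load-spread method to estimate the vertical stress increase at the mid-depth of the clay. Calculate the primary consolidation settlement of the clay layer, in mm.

Mid-depth of clay below the ground surface: z = 1.9 + 5.4/2 = 4.6 m.
Total vertical stress at mid-clay: σ_v = 18.3×1.9 + 18.9×2.7 = 85.8 kPa.
Pore pressure: u = 9.81×(4.6 − 0.056) = 44.577 kPa.
Initial effective stress: σ'_0 = σ_v − u = 85.8 − 44.577 = 41.223 kPa.
Stress increase at mid-clay by the 2:1 spreading method:
Δσ = qB/(B+z) = 275×1.6/(1.6+4.6) = 70.968 kPa
Final effective stress: σ'_f = σ'_0 + Δσ = 41.223 + 70.968 = 112.19 kPa.
Normally consolidated clay, so the full stress increment lies on the virgin compression line:
S_c = C_c·H/(1+e₀)·log₁₀(σ'_f/σ'_0) = 0.19×5.4/(1+1.2)×log₁₀(112.19/41.223)
    = 0.46636 × 0.43481 = 0.2028 m

S_c ≈ 203 mm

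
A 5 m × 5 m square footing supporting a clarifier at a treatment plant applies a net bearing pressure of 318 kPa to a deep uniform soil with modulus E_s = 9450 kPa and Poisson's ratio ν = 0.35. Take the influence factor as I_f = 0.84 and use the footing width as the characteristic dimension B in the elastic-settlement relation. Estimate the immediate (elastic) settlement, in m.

Immediate (elastic) settlement: S_e = q·B·(1−ν²)/E_s · I_f.
S_e = 318 × 5 × (1 − 0.35²) / 9450 × 0.84
    = 318 × 5 × 0.8775 / 9450 × 0.84
    = 0.124 m

S_e ≈ 0.124 m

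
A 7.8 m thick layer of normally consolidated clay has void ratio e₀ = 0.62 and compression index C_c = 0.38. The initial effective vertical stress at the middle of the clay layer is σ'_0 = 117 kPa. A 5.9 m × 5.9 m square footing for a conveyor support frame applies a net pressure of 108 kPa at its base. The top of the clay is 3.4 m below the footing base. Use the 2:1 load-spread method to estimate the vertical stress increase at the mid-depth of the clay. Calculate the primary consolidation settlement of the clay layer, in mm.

S_c ≈ 135 mm

Mid-depth of clay below the footing base: z = 3.4 + 7.8/2 = 7.3 m.
Stress increase at mid-clay by the 2:1 spreading method:
Δσ = qBL/((B+z)(L+z)) = 108×5.9×5.9/((5.9+7.3)(5.9+7.3)) = 21.576 kPa
Final effective stress: σ'_f = σ'_0 + Δσ = 117 + 21.576 = 138.58 kPa.
Normally consolidated clay, so the full stress increment lies on the virgin compression line:
S_c = C_c·H/(1+e₀)·log₁₀(σ'_f/σ'_0) = 0.38×7.8/(1+0.62)×log₁₀(138.58/117)
    = 1.8296 × 0.073515 = 0.1345 m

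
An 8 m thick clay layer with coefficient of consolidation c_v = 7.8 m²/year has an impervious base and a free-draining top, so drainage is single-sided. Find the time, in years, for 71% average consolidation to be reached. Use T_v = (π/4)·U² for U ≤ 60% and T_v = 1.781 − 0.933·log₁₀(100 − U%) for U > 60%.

t ≈ 3.42 years

Drainage path length: H_d = H = 8 m (single drainage).
U > 60%: T_v = 1.781 − 0.933·log₁₀(100 − 71) = 0.41658.
t = T_v·H_d²/c_v = 0.41658×8²/7.8 = 3.418 years.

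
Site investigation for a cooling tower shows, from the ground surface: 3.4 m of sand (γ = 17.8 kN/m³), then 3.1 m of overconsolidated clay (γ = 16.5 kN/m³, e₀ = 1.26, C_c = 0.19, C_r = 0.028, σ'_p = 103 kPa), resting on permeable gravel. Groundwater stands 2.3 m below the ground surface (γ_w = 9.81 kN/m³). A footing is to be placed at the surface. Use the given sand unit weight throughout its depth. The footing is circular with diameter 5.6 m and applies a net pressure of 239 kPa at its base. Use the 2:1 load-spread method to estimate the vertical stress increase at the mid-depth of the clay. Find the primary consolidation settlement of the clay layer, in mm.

S_c ≈ 33.1 mm

Mid-depth of clay below the ground surface: z = 3.4 + 3.1/2 = 4.95 m.
Total vertical stress at mid-clay: σ_v = 17.8×3.4 + 16.5×1.55 = 86.095 kPa.
Pore pressure: u = 9.81×(4.95 − 2.3) = 25.997 kPa.
Initial effective stress: σ'_0 = σ_v − u = 86.095 − 25.997 = 60.098 kPa.
Stress increase at mid-clay by the 2:1 spreading method:
Δσ ≈ qD²/(D+z)² = 239×5.6²/(5.6+4.95)² = 67.339 kPa
Final effective stress: σ'_f = 60.098 + 67.339 = 127.44 kPa.
σ'_f = 127.44 > σ'_p = 103 kPa, so the stress path crosses the preconsolidation pressure — recompression up to σ'_p, then virgin compression beyond:
S_c = H/(1+e₀)·[C_r·log₁₀(σ'_p/σ'_0) + C_c·log₁₀(σ'_f/σ'_p)]
    = 3.1/2.26 × [0.028×log₁₀(103/60.098) + 0.19×log₁₀(127.44/103)]
    = 1.3717 × [0.0065514 + 0.017569] = 0.03309 m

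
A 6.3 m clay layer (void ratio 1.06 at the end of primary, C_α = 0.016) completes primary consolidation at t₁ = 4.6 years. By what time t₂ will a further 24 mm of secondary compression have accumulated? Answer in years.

S_s = C_α·H/(1+e_p)·log₁₀(t₂/t₁) ⇒ log₁₀(t₂/t₁) = S_s·(1+e_p)/(C_α·H).
log₁₀(t₂/t₁) = 0.024 × (1+1.06) / (0.016×6.3) = 0.4905
t₂ = t₁ × 10^0.4905 = 4.6 × 3.094 = 14.23 years

t₂ ≈ 14.2 years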